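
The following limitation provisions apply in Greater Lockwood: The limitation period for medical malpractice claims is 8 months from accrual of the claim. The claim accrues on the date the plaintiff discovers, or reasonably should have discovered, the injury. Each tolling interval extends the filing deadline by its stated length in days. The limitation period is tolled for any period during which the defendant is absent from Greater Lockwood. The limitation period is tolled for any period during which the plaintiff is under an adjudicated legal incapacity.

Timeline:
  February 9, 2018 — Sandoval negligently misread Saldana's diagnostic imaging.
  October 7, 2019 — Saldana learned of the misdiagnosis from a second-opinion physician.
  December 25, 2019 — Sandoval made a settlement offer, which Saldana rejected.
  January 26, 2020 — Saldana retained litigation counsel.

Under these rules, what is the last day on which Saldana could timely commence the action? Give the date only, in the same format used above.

The claim did not accrue until Saldana discovered the injury on October 7, 2019; the February 9, 2018 act date does not start the clock under the stated rule.
Adding the 8 months base period to October 7, 2019 gives a deadline of June 7, 2020, before any tolling.
The other events in the timeline have no effect on the limitation period under the stated rules.

June 7, 2020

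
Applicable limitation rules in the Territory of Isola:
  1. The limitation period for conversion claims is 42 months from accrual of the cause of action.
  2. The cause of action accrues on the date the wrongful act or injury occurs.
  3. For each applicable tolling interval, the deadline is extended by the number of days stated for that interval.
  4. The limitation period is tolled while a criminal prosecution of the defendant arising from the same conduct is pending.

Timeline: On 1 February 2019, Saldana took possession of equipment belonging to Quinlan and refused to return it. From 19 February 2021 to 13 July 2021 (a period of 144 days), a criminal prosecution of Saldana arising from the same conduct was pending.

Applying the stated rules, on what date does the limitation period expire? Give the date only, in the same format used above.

The limitation period began to run on 1 February 2019.
The untolled deadline — 42 months after 1 February 2019 — is 1 August 2022.
The period was tolled for 144 days by the pending criminal prosecution (19 February 2021 to 13 July 2021), pushing the deadline to 23 December 2022.

23 December 2022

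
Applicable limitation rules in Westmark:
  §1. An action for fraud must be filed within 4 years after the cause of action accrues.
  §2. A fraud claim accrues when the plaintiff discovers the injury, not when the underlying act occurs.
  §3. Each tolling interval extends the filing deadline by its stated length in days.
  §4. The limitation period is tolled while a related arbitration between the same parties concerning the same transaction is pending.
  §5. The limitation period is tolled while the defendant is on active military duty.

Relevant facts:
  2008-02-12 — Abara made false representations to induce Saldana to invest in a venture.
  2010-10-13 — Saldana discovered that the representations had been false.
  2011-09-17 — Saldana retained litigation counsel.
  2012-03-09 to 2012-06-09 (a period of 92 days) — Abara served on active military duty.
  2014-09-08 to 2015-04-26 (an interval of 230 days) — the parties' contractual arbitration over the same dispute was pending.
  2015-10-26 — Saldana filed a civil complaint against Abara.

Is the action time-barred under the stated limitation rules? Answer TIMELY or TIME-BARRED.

Accrual is tied to discovery, so the period began on 2010-10-13 rather than on 2008-02-12 when the act occurred.
Adding the 4 years base period to 2010-10-13 gives a deadline of 2014-10-13, before any tolling.
The period was tolled for 92 days by the defendant's active military service (2012-03-09 to 2012-06-09), pushing the deadline to 2015-01-13.
The pending related arbitration from 2014-09-08 to 2015-04-26 tolled the period for 230 days, extending the deadline to 2015-08-31.
Nothing else in the chronology tolls or restarts the period.
The 2015-10-26 filing falls after the 2015-08-31 deadline; the claim is time-barred.

TIME-BARRED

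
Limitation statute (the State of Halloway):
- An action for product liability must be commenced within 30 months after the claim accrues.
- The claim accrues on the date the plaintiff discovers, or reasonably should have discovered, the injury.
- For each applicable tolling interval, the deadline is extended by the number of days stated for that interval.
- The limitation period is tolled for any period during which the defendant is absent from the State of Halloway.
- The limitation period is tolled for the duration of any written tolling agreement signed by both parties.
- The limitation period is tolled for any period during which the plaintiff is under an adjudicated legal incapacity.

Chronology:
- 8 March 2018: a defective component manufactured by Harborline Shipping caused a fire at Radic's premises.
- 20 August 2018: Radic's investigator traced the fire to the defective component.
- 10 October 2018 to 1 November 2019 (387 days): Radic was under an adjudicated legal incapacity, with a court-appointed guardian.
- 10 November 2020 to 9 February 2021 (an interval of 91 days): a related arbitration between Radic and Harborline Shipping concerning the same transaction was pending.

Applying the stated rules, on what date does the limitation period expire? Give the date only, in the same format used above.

Accrual is tied to discovery, so the period began on 20 August 2018 rather than on 8 March 2018 when the act occurred.
The untolled deadline — 30 months after 20 August 2018 — is 20 February 2021.
The plaintiff's legal incapacity from 10 October 2018 to 1 November 2019 tolled the period for 387 days, extending the deadline to 14 March 2022.
No stated provision tolls the period for a pending arbitration, so the interval from 10 November 2020 to 9 February 2021 has no effect on the deadline.

14 March 2022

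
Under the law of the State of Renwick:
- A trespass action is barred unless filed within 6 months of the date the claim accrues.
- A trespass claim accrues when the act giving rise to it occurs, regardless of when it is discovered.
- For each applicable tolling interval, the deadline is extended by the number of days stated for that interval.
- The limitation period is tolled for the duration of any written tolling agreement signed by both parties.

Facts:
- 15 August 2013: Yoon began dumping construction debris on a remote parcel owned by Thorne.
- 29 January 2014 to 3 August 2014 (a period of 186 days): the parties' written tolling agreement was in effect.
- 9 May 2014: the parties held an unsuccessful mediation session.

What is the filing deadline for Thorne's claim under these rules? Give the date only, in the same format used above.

The claim accrued on 15 August 2013, when the wrongful act occurred.
The untolled deadline — 6 months after 15 August 2013 — is 15 February 2014.
Because the written tolling agreement ran from 29 January 2014 to 3 August 2014, the deadline is extended by 186 days to 20 August 2014.
The other events in the timeline have no effect on the limitation period under the stated rules.

20 August 2014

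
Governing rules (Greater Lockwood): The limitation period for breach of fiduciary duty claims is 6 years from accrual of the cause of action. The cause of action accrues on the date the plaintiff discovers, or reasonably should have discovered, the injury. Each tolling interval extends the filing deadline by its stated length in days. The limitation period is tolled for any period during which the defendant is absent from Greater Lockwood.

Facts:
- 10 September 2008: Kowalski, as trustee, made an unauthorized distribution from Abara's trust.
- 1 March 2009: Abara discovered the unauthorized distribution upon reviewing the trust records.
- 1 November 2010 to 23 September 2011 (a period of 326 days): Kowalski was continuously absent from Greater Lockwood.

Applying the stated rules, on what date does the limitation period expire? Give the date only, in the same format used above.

The claim did not accrue until Abara discovered the injury on 1 March 2009; the 10 September 2008 act date does not start the clock under the stated rule.
6 years from 1 March 2009 is 1 March 2015.
The defendant's absence from the jurisdiction from 1 November 2010 to 23 September 2011 tolled the period for 326 days, extending the deadline to 21 January 2016.

21 January 2016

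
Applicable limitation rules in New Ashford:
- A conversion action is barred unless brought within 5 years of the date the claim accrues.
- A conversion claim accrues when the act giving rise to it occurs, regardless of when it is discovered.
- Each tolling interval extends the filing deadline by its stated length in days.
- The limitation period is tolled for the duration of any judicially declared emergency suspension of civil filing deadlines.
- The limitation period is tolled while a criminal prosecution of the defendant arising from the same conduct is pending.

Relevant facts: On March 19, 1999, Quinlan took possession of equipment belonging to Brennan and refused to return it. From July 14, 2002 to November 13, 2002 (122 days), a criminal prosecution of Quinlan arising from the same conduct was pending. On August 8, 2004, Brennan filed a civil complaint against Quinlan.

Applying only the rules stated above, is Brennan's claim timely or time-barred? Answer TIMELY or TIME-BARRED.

TIME-BARRED

The claim accrued on March 19, 1999, the date of the act.
The untolled deadline — 5 years after March 19, 1999 — is March 19, 2004.
Because the pending criminal prosecution ran from July 14, 2002 to November 13, 2002, the deadline is extended by 122 days to July 19, 2004.
Filing on August 8, 2004 missed the July 19, 2004 deadline — the action is time-barred.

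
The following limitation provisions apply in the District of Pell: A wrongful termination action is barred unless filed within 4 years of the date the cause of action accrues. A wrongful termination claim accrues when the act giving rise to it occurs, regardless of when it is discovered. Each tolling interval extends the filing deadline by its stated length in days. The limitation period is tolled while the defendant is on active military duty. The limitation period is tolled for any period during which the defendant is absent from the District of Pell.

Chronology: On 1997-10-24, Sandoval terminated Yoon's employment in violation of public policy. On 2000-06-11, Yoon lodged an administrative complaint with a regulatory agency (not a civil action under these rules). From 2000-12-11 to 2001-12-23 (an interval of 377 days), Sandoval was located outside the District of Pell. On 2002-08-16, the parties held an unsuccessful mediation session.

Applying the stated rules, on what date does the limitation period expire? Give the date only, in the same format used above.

The limitation period began to run on 1997-10-24.
The untolled deadline — 4 years after 1997-10-24 — is 2001-10-24.
Because the defendant's absence from the jurisdiction ran from 2000-12-11 to 2001-12-23, the deadline is extended by 377 days to 2002-11-05.
Nothing else in the chronology tolls or restarts the period.

2002-11-05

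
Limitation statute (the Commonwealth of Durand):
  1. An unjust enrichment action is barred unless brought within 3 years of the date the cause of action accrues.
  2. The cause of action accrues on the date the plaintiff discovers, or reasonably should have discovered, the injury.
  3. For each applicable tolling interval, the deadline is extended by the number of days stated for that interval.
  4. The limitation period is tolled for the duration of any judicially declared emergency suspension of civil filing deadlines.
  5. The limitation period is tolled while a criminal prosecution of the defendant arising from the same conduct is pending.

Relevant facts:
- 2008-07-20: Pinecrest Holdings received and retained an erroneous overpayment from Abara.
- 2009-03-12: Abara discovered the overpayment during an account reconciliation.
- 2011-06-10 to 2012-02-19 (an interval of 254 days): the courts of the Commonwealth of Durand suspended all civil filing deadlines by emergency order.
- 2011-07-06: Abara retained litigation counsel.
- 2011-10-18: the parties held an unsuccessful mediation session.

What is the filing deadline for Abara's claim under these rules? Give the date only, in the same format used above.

Accrual is tied to discovery, so the period began on 2009-03-12 rather than on 2008-07-20 when the act occurred.
The untolled deadline — 3 years after 2009-03-12 — is 2012-03-12.
The emergency suspension of filing deadlines from 2011-06-10 to 2012-02-19 tolled the period for 254 days, extending the deadline to 2012-11-21.
The other events in the timeline have no effect on the limitation period under the stated rules.

2012-11-21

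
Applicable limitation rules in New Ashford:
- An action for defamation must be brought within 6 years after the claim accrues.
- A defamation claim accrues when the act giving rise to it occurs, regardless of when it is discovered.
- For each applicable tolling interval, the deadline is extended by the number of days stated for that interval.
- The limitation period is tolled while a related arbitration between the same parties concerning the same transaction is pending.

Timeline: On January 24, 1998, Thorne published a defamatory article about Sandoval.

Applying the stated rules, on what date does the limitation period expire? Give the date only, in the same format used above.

The claim accrued on January 24, 1998, when the wrongful act occurred.
The untolled deadline — 6 years after January 24, 1998 — is January 24, 2004.

January 24, 2004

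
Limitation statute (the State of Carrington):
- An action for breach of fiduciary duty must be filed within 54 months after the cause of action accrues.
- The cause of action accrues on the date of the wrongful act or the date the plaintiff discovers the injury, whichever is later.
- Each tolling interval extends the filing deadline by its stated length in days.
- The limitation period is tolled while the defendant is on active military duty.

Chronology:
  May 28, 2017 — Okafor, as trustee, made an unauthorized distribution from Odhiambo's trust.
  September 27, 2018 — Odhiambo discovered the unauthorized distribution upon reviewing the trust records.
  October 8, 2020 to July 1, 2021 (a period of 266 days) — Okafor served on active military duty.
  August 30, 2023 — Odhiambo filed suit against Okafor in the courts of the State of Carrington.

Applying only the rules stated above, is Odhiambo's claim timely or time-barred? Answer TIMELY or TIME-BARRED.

The claim accrued on September 27, 2018 — the later of the May 28, 2017 act and the September 27, 2018 discovery.
The untolled deadline — 54 months after September 27, 2018 — is March 27, 2023.
Because the defendant's active military service ran from October 8, 2020 to July 1, 2021, the deadline is extended by 266 days to December 18, 2023.
Odhiambo filed on August 30, 2023, before the December 18, 2023 deadline, so the action is timely.

TIMELY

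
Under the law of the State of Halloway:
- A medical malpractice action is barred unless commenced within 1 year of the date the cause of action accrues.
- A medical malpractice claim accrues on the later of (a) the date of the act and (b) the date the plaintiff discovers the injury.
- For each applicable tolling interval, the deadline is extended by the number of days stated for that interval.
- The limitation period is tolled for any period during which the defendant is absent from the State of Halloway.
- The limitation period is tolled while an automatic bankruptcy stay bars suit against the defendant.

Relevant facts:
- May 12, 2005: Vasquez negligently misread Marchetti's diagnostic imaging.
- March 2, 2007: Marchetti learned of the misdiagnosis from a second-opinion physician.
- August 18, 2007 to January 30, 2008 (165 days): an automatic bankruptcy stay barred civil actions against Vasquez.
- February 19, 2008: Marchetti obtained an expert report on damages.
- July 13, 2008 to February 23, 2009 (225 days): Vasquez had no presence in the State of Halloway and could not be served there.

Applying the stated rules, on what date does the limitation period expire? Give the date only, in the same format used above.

Taking the later of the act (May 12, 2005) and discovery (March 2, 2007), the claim accrued on March 2, 2007.
The untolled deadline — 1 year after March 2, 2007 — is March 2, 2008.
Because the automatic bankruptcy stay ran from August 18, 2007 to January 30, 2008, the deadline is extended by 165 days to August 14, 2008.
Because the defendant's absence from the jurisdiction ran from July 13, 2008 to February 23, 2009, the deadline is extended by 225 days to March 27, 2009.
The other events in the timeline have no effect on the limitation period under the stated rules.

March 27, 2009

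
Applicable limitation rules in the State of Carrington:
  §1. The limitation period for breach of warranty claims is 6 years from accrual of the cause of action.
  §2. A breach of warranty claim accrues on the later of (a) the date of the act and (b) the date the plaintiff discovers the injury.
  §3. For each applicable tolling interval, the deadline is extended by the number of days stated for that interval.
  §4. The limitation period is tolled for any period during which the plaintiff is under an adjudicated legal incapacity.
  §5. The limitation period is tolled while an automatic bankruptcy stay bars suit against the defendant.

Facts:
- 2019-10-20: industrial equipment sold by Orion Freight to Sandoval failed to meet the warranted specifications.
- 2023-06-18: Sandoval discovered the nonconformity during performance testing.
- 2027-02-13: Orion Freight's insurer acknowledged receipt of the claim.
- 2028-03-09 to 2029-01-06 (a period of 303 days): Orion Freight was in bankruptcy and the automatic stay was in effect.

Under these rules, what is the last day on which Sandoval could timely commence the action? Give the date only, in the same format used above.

2030-04-17

Taking the later of the act (2019-10-20) and discovery (2023-06-18), the claim accrued on 2023-06-18.
The untolled deadline — 6 years after 2023-06-18 — is 2029-06-18.
The period was tolled for 303 days by the automatic bankruptcy stay (2028-03-09 to 2029-01-06), pushing the deadline to 2030-04-17.
The other events in the timeline have no effect on the limitation period under the stated rules.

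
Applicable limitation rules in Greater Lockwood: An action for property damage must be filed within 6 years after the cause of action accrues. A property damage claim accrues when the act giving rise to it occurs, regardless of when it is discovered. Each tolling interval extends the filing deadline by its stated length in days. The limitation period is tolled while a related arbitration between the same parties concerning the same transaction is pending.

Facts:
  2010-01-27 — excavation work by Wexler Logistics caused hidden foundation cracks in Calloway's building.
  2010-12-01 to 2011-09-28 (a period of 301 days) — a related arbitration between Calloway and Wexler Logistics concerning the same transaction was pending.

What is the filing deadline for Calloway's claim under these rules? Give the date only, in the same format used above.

2016-11-23

The cause of action accrued on 2010-01-27, the date of the act.
Adding the 6 years base period to 2010-01-27 gives a deadline of 2016-01-27, before any tolling.
Because the pending related arbitration ran from 2010-12-01 to 2011-09-28, the deadline is extended by 301 days to 2016-11-23.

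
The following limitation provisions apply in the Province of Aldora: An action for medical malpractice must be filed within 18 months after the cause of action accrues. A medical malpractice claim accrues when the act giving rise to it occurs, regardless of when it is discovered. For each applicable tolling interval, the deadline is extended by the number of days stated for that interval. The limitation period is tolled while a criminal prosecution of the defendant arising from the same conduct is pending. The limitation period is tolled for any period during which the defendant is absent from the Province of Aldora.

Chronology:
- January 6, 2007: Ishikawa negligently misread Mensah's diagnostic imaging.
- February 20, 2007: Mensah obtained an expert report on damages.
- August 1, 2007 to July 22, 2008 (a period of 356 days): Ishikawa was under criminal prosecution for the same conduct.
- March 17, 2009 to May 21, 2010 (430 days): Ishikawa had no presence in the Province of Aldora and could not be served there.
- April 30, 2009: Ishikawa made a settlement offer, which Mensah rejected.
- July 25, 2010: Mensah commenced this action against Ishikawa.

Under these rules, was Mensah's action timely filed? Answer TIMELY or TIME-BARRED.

TIMELY

The cause of action accrued on January 6, 2007, the date of the act.
The untolled deadline — 18 months after January 6, 2007 — is July 6, 2008.
The period was tolled for 356 days by the pending criminal prosecution (August 1, 2007 to July 22, 2008), pushing the deadline to June 27, 2009.
Because the defendant's absence from the jurisdiction ran from March 17, 2009 to May 21, 2010, the deadline is extended by 430 days to August 31, 2010.
None of the other events listed affects the running of the period under the stated rules.
Filing on July 25, 2010 beat the August 31, 2010 deadline — the action is timely.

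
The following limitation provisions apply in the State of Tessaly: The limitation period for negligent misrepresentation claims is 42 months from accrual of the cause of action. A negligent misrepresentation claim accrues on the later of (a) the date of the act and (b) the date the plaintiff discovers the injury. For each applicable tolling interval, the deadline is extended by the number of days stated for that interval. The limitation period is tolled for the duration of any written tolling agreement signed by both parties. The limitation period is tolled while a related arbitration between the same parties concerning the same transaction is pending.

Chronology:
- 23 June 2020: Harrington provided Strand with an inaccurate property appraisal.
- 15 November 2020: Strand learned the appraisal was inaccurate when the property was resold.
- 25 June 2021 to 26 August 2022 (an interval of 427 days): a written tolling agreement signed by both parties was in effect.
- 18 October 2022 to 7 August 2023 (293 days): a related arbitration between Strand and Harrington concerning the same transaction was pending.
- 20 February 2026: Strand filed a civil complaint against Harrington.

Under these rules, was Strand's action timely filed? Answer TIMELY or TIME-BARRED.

Taking the later of the act (23 June 2020) and discovery (15 November 2020), the claim accrued on 15 November 2020.
The untolled deadline — 42 months after 15 November 2020 — is 15 May 2024.
The written tolling agreement from 25 June 2021 to 26 August 2022 tolled the period for 427 days, extending the deadline to 16 July 2025.
The period was tolled for 293 days by the pending related arbitration (18 October 2022 to 7 August 2023), pushing the deadline to 5 May 2026.
The 20 February 2026 filing precedes the 5 May 2026 deadline; the claim is timely.

TIMELY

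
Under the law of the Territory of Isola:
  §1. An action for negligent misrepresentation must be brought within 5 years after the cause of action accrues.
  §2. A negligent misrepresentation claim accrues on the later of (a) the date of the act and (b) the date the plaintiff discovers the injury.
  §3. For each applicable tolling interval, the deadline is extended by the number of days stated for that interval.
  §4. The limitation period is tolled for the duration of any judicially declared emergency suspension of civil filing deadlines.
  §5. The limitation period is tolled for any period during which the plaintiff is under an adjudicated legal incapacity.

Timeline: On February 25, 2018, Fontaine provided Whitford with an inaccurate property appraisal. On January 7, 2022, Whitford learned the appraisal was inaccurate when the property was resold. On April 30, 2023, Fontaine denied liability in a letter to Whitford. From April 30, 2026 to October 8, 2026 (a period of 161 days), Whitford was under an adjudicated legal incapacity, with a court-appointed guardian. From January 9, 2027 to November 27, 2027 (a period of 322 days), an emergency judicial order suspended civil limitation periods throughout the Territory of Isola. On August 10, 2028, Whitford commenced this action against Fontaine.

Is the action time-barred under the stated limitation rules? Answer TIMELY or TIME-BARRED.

The claim accrued on January 7, 2022 — the later of the February 25, 2018 act and the January 7, 2022 discovery.
5 years from January 7, 2022 is January 7, 2027.
The period was tolled for 161 days by the plaintiff's legal incapacity (April 30, 2026 to October 8, 2026), pushing the deadline to June 17, 2027.
Because the emergency suspension of filing deadlines ran from January 9, 2027 to November 27, 2027, the deadline is extended by 322 days to May 4, 2028.
None of the other events listed affects the running of the period under the stated rules.
The August 10, 2028 filing falls after the May 4, 2028 deadline; the claim is time-barred.

TIME-BARRED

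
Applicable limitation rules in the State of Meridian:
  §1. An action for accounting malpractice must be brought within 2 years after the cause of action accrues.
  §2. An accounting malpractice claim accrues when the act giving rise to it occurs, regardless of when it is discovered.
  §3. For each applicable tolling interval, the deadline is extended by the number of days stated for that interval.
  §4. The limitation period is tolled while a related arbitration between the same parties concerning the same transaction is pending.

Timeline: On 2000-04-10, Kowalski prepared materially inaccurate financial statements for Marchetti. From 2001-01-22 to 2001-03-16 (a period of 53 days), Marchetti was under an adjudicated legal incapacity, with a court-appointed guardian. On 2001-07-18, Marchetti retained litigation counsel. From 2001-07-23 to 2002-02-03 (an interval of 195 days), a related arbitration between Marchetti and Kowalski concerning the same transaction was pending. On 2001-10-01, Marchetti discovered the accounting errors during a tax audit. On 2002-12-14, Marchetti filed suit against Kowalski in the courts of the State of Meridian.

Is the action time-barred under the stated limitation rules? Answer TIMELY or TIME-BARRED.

Accrual is governed by the date of the act, so the period began to run on 2000-04-10; the later discovery on 2001-10-01 is irrelevant under the stated rule.
2 years from 2000-04-10 is 2002-04-10.
Because the pending related arbitration ran from 2001-07-23 to 2002-02-03, the deadline is extended by 195 days to 2002-10-22.
The plaintiff's legal incapacity from 2001-01-22 to 2001-03-16 does not toll the period, because no stated rule makes the plaintiff's incapacity a tolling event.
Nothing else in the chronology tolls or restarts the period.
The 2002-12-14 filing falls after the 2002-10-22 deadline; the claim is time-barred.

TIME-BARRED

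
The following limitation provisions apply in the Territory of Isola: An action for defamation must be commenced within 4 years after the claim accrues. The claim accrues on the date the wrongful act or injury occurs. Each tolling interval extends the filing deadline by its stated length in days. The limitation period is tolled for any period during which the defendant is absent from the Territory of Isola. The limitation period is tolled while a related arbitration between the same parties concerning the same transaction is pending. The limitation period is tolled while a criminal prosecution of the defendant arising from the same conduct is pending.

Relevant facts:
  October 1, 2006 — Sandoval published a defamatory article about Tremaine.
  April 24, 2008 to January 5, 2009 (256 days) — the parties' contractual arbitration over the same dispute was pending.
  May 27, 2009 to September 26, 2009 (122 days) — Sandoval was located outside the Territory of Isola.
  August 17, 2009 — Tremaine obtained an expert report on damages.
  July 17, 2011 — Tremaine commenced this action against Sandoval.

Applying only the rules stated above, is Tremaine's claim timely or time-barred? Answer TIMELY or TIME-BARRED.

The limitation period began to run on October 1, 2006.
Adding the 4 years base period to October 1, 2006 gives a deadline of October 1, 2010, before any tolling.
Because the pending related arbitration ran from April 24, 2008 to January 5, 2009, the deadline is extended by 256 days to June 14, 2011.
The defendant's absence from the jurisdiction from May 27, 2009 to September 26, 2009 tolled the period for 122 days, extending the deadline to October 14, 2011.
Nothing else in the chronology tolls or restarts the period.
Filing on July 17, 2011 beat the October 14, 2011 deadline — the action is timely.

TIMELY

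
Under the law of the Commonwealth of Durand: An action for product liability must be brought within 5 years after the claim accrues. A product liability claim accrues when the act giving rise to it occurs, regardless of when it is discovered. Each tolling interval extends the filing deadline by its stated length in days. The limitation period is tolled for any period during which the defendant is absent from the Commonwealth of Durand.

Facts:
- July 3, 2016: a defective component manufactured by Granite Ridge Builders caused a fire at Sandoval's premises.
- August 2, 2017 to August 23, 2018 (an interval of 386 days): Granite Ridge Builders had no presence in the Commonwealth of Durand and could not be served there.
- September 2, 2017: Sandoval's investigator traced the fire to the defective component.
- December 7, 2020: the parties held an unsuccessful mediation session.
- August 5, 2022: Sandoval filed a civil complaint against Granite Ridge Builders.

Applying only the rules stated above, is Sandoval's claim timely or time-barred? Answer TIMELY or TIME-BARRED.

The claim accrued on July 3, 2016, when the wrongful act occurred; under the stated occurrence rule the September 2, 2017 discovery does not delay accrual.
5 years from July 3, 2016 is July 3, 2021.
Because the defendant's absence from the jurisdiction ran from August 2, 2017 to August 23, 2018, the deadline is extended by 386 days to July 24, 2022.
The other events in the timeline have no effect on the limitation period under the stated rules.
The August 5, 2022 filing falls after the July 24, 2022 deadline; the claim is time-barred.

TIME-BARRED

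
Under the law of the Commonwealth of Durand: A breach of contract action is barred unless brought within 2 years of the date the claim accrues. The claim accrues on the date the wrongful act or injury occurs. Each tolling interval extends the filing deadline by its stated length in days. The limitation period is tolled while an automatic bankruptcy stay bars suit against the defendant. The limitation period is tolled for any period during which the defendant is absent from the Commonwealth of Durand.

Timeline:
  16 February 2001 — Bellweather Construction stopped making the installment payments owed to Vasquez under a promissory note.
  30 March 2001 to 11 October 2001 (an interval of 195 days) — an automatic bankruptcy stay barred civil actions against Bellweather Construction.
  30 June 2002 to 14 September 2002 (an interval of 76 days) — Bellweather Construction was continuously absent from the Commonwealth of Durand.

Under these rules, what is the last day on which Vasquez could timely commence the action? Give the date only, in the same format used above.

14 November 2003

The claim accrued on 16 February 2001, the date of the act.
2 years from 16 February 2001 is 16 February 2003.
The period was tolled for 195 days by the automatic bankruptcy stay (30 March 2001 to 11 October 2001), pushing the deadline to 30 August 2003.
The period was tolled for 76 days by the defendant's absence from the jurisdiction (30 June 2002 to 14 September 2002), pushing the deadline to 14 November 2003.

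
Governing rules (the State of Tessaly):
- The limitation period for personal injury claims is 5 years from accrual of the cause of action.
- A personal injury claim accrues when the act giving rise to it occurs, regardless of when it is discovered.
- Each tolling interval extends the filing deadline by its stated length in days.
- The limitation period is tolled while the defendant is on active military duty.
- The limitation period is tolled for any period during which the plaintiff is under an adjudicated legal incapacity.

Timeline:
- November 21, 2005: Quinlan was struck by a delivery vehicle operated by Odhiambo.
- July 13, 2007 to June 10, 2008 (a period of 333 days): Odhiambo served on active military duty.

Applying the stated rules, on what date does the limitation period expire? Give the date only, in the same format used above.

October 20, 2011

The claim accrued on November 21, 2005, when the wrongful act occurred.
Adding the 5 years base period to November 21, 2005 gives a deadline of November 21, 2010, before any tolling.
The defendant's active military service from July 13, 2007 to June 10, 2008 tolled the period for 333 days, extending the deadline to October 20, 2011.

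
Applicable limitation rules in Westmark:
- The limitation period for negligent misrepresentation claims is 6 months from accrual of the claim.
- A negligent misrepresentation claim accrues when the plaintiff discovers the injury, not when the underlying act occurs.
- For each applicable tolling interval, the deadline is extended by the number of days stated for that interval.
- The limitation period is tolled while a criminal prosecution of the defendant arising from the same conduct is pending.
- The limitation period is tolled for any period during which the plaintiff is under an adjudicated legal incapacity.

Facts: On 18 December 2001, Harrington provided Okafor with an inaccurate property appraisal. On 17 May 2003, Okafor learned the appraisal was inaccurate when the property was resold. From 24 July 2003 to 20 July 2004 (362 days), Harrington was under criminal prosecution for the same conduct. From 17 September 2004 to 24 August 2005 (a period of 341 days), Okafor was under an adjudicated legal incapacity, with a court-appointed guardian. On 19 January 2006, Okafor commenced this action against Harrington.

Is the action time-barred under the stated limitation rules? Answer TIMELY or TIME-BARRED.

The claim did not accrue until Okafor discovered the injury on 17 May 2003; the 18 December 2001 act date does not start the clock under the stated rule.
The untolled deadline — 6 months after 17 May 2003 — is 17 November 2003.
Because the pending criminal prosecution ran from 24 July 2003 to 20 July 2004, the deadline is extended by 362 days to 13 November 2004.
The period was tolled for 341 days by the plaintiff's legal incapacity (17 September 2004 to 24 August 2005), pushing the deadline to 20 October 2005.
Okafor filed on 19 January 2006, after the 20 October 2005 deadline, so the action is time-barred.

TIME-BARRED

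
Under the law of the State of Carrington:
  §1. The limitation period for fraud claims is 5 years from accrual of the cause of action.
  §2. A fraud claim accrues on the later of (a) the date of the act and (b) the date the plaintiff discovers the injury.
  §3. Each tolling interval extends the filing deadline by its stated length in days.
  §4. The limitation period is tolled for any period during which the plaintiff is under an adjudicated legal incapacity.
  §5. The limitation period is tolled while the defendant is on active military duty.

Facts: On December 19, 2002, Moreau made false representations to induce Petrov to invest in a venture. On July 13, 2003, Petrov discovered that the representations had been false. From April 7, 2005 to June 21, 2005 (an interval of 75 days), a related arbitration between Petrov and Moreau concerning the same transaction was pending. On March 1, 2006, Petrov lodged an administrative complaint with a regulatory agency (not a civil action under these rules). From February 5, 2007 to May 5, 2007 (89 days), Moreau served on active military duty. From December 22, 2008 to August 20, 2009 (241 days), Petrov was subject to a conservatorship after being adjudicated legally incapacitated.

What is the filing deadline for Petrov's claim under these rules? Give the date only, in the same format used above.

October 10, 2008

The claim accrued on July 13, 2003 — the later of the December 19, 2002 act and the July 13, 2003 discovery.
Adding the 5 years base period to July 13, 2003 gives a deadline of July 13, 2008, before any tolling.
The period was tolled for 89 days by the defendant's active military service (February 5, 2007 to May 5, 2007), pushing the deadline to October 10, 2008.
By the time the plaintiff's legal incapacity began on December 22, 2008, the limitation period had already expired on October 10, 2008; that interval cannot revive it.
No stated provision tolls the period for a pending arbitration, so the interval from April 7, 2005 to June 21, 2005 has no effect on the deadline.
Nothing else in the chronology tolls or restarts the period.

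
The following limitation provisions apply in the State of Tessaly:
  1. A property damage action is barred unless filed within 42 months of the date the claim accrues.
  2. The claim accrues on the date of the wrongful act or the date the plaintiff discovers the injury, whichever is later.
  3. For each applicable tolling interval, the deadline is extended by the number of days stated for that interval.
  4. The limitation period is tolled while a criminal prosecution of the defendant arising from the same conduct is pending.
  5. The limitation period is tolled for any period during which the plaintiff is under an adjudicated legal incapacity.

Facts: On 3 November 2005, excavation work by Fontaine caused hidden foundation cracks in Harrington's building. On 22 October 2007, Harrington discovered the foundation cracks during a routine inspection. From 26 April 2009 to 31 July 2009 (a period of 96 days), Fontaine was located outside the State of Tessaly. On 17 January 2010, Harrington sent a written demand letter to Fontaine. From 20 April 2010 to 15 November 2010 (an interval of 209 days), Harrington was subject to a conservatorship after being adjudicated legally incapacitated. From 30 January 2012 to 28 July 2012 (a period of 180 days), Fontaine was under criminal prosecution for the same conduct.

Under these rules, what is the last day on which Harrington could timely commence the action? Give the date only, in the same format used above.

17 November 2011

Because discovery on 22 October 2007 post-dates the 3 November 2005 act, accrual under the later-of rule falls on 22 October 2007.
Adding the 42 months base period to 22 October 2007 gives a deadline of 22 April 2011, before any tolling.
Because the plaintiff's legal incapacity ran from 20 April 2010 to 15 November 2010, the deadline is extended by 209 days to 17 November 2011.
The pending criminal prosecution starting 30 January 2012 came too late — the period had run on 17 November 2011 — and so does not extend the deadline.
Although the defendant's absence ran from 26 April 2009 to 31 July 2009, the stated rules do not make that a tolling event, so it is disregarded.
Nothing else in the chronology tolls or restarts the period.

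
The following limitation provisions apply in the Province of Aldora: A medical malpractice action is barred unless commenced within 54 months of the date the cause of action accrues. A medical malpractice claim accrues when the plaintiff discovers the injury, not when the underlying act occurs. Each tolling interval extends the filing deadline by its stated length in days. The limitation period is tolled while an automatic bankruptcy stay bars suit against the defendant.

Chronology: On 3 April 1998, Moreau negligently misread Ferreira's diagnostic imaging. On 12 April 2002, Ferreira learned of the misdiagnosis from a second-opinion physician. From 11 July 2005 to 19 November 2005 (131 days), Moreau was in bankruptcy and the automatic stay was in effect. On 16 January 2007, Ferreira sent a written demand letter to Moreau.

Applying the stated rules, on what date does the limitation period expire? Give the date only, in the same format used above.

20 February 2007

The claim did not accrue until Ferreira discovered the injury on 12 April 2002; the 3 April 1998 act date does not start the clock under the stated rule.
The untolled deadline — 54 months after 12 April 2002 — is 12 October 2006.
The period was tolled for 131 days by the automatic bankruptcy stay (11 July 2005 to 19 November 2005), pushing the deadline to 20 February 2007.
The other events in the timeline have no effect on the limitation period under the stated rules.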